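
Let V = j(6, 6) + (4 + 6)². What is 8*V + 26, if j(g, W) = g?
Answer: 874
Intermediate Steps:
V = 106 (V = 6 + (4 + 6)² = 6 + 10² = 6 + 100 = 106)
8*V + 26 = 8*106 + 26 = 848 + 26 = 874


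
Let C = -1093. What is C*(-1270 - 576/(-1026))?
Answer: 79087294/57 ≈ 1.3875e+6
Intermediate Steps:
C*(-1270 - 576/(-1026)) = -1093*(-1270 - 576/(-1026)) = -1093*(-1270 - 576*(-1/1026)) = -1093*(-1270 + 32/57) = -1093*(-72358/57) = 79087294/57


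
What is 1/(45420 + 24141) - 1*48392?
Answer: -3366195911/69561 ≈ -48392.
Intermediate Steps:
1/(45420 + 24141) - 1*48392 = 1/69561 - 48392 = -3366195911/69561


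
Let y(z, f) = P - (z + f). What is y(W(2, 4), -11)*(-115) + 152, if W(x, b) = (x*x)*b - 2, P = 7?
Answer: -308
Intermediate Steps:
W(x, b) = -2 + b*x² (W(x, b) = x²*b - 2 = b*x² - 2 = -2 + b*x²)
y(z, f) = 7 - f - z (y(z, f) = 7 - (z + f) = 7 - (f + z) = 7 + (-f - z) = 7 - f - z)
y(W(2, 4), -11)*(-115) + 152 = (7 - 1*(-11) - (-2 + 4*2²))*(-115) + 152 = (7 + 11 - (-2 + 4*4))*(-115) + 152 = (7 + 11 - (-2 + 16))*(-115) + 152 = (7 + 11 - 1*14)*(-115) + 152 = (7 + 11 - 14)*(-115) + 152 = 4*(-115) + 152 = -460 + 152 = -308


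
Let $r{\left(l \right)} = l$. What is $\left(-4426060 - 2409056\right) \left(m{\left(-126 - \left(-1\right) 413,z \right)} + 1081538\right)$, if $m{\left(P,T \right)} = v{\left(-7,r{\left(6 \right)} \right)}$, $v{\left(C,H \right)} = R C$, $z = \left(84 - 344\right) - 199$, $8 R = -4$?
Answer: $-7392461611314$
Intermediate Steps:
$R = - \frac{1}{2}$ ($R = \frac{1}{8} \left(-4\right) = - \frac{1}{2} \approx -0.5$)
$z = -459$ ($z = -260 - 199 = -459$)
$v{\left(C,H \right)} = - \frac{C}{2}$
$m{\left(P,T \right)} = \frac{7}{2}$ ($m{\left(P,T \right)} = \left(- \frac{1}{2}\right) \left(-7\right) = \frac{7}{2}$)
$\left(-4426060 - 2409056\right) \left(m{\left(-126 - \left(-1\right) 413,z \right)} + 1081538\right) = \left(-4426060 - 2409056\right) \left(\frac{7}{2} + 1081538\right) = \left(-6835116\right) \frac{2163083}{2} = -7392461611314$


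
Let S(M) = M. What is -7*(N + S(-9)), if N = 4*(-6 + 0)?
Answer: 231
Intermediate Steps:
N = -24 (N = 4*(-6) = -24)
-7*(N + S(-9)) = -7*(-24 - 9) = -7*(-33) = 231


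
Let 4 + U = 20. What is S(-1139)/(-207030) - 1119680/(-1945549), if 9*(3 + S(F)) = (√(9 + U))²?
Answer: 1043135022349/1812541542615 ≈ 0.57551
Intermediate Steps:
U = 16 (U = -4 + 20 = 16)
S(F) = -2/9 (S(F) = -3 + (√(9 + 16))²/9 = -3 + (√25)²/9 = -3 + (⅑)*5² = -3 + (⅑)*25 = -3 + 25/9 = -2/9)
S(-1139)/(-207030) - 1119680/(-1945549) = -2/9/(-207030) - 1119680/(-1945549) = -2/9*(-1/207030) - 1119680*(-1/1945549) = 1/931635 + 1119680/1945549 = 1043135022349/1812541542615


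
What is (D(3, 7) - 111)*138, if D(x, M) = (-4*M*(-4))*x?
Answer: 31050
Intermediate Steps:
D(x, M) = 16*M*x (D(x, M) = (16*M)*x = 16*M*x)
(D(3, 7) - 111)*138 = (16*7*3 - 111)*138 = (336 - 111)*138 = 225*138 = 31050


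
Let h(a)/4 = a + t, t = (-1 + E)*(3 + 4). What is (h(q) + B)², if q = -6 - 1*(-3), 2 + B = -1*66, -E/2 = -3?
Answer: 3600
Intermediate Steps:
E = 6 (E = -2*(-3) = 6)
t = 35 (t = (-1 + 6)*(3 + 4) = 5*7 = 35)
B = -68 (B = -2 - 1*66 = -2 - 66 = -68)
q = -3 (q = -6 + 3 = -3)
h(a) = 140 + 4*a (h(a) = 4*(a + 35) = 4*(35 + a) = 140 + 4*a)
(h(q) + B)² = ((140 + 4*(-3)) - 68)² = ((140 - 12) - 68)² = (128 - 68)² = 60² = 3600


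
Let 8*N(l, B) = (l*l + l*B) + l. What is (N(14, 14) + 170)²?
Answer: 779689/16 ≈ 48731.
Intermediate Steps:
N(l, B) = l/8 + l²/8 + B*l/8 (N(l, B) = ((l*l + l*B) + l)/8 = ((l² + B*l) + l)/8 = (l + l² + B*l)/8 = l/8 + l²/8 + B*l/8)
(N(14, 14) + 170)² = ((⅛)*14*(1 + 14 + 14) + 170)² = ((⅛)*14*29 + 170)² = (203/4 + 170)² = (883/4)² = 779689/16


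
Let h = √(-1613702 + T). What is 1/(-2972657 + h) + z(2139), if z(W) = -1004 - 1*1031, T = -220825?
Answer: -17982667152920817/8836691474176 - I*√1834527/8836691474176 ≈ -2035.0 - 1.5328e-10*I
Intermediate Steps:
h = I*√1834527 (h = √(-1613702 - 220825) = √(-1834527) = I*√1834527 ≈ 1354.4*I)
z(W) = -2035 (z(W) = -1004 - 1031 = -2035)
1/(-2972657 + h) + z(2139) = 1/(-2972657 + I*√1834527) - 2035 = -2035 + 1/(-2972657 + I*√1834527)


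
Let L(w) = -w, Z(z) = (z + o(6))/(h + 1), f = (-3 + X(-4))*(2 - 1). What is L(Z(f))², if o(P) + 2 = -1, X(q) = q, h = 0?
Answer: 100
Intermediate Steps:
o(P) = -3 (o(P) = -2 - 1 = -3)
f = -7 (f = (-3 - 4)*(2 - 1) = -7*1 = -7)
Z(z) = -3 + z (Z(z) = (z - 3)/(0 + 1) = (-3 + z)/1 = (-3 + z)*1 = -3 + z)
L(Z(f))² = (-(-3 - 7))² = (-1*(-10))² = 10² = 100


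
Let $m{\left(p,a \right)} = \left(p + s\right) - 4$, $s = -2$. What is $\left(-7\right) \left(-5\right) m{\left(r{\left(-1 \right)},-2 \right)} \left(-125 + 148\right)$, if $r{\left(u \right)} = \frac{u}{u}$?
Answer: $-4025$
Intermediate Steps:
$r{\left(u \right)} = 1$
$m{\left(p,a \right)} = -6 + p$ ($m{\left(p,a \right)} = \left(p - 2\right) - 4 = \left(-2 + p\right) - 4 = -6 + p$)
$\left(-7\right) \left(-5\right) m{\left(r{\left(-1 \right)},-2 \right)} \left(-125 + 148\right) = \left(-7\right) \left(-5\right) \left(-6 + 1\right) \left(-125 + 148\right) = 35 \left(-5\right) 23 = \left(-175\right) 23 = -4025$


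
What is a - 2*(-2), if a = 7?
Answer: 11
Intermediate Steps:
a - 2*(-2) = 7 - 2*(-2) = 7 + 4 = 11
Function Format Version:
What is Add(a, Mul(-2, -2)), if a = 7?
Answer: 11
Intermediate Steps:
Add(a, Mul(-2, -2)) = Add(7, Mul(-2, -2)) = Add(7, 4) = 11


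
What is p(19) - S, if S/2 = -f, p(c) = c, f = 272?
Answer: 563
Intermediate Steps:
S = -544 (S = 2*(-1*272) = 2*(-272) = -544)
p(19) - S = 19 - 1*(-544) = 19 + 544 = 563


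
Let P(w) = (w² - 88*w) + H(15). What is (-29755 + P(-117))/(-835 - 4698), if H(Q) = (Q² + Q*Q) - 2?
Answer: 5322/5533 ≈ 0.96187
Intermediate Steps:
H(Q) = -2 + 2*Q² (H(Q) = (Q² + Q²) - 2 = 2*Q² - 2 = -2 + 2*Q²)
P(w) = 448 + w² - 88*w (P(w) = (w² - 88*w) + (-2 + 2*15²) = (w² - 88*w) + (-2 + 2*225) = (w² - 88*w) + (-2 + 450) = (w² - 88*w) + 448 = 448 + w² - 88*w)
(-29755 + P(-117))/(-835 - 4698) = (-29755 + (448 + (-117)² - 88*(-117)))/(-835 - 4698) = (-29755 + (448 + 13689 + 10296))/(-5533) = (-29755 + 24433)*(-1/5533) = -5322*(-1/5533) = 5322/5533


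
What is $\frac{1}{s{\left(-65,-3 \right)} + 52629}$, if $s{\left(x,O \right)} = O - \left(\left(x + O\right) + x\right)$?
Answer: $\frac{1}{52759} \approx 1.8954 \cdot 10^{-5}$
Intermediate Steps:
$s{\left(x,O \right)} = - 2 x$ ($s{\left(x,O \right)} = O - \left(\left(O + x\right) + x\right) = O - \left(O + 2 x\right) = - 2 x$)
$\frac{1}{s{\left(-65,-3 \right)} + 52629} = \frac{1}{\left(-2\right) \left(-65\right) + 52629} = \frac{1}{130 + 52629} = \frac{1}{52759}$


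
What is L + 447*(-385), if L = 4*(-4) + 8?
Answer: -172103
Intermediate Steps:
L = -8 (L = -16 + 8 = -8)
L + 447*(-385) = -8 + 447*(-385) = -8 - 172095 = -172103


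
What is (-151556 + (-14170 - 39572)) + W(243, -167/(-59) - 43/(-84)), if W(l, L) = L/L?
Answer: -205297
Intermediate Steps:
W(l, L) = 1
(-151556 + (-14170 - 39572)) + W(243, -167/(-59) - 43/(-84)) = (-151556 + (-14170 - 39572)) + 1 = (-151556 - 53742) + 1 = -205298 + 1 = -205297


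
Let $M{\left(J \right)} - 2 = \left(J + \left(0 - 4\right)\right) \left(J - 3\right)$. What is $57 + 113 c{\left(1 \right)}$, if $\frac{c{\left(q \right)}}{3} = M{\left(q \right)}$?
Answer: $2769$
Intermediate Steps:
$M{\left(J \right)} = 2 + \left(-4 + J\right) \left(-3 + J\right)$ ($M{\left(J \right)} = 2 + \left(J + \left(0 - 4\right)\right) \left(J - 3\right) = 2 + \left(J + \left(0 - 4\right)\right) \left(-3 + J\right) = 2 + \left(J - 4\right) \left(-3 + J\right) = 2 + \left(-4 + J\right) \left(-3 + J\right)$)
$c{\left(q \right)} = 42 - 21 q + 3 q^{2}$ ($c{\left(q \right)} = 3 \left(14 + q^{2} - 7 q\right) = 42 - 21 q + 3 q^{2}$)
$57 + 113 c{\left(1 \right)} = 57 + 113 \left(42 - 21 + 3 \cdot 1^{2}\right) = 57 + 113 \left(42 - 21 + 3 \cdot 1\right) = 57 + 113 \left(42 - 21 + 3\right) = 57 + 113 \cdot 24 = 57 + 2712 = 2769$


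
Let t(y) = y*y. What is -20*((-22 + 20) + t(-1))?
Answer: 20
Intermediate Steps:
t(y) = y**2
-20*((-22 + 20) + t(-1)) = -20*((-22 + 20) + (-1)**2) = -20*(-2 + 1) = -20*(-1) = 20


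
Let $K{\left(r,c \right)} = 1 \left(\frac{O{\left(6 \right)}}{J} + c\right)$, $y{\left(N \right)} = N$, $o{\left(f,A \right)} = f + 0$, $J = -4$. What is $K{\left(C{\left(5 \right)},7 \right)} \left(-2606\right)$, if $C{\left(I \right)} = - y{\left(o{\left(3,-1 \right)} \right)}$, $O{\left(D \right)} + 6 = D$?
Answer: $-18242$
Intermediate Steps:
$O{\left(D \right)} = -6 + D$
$o{\left(f,A \right)} = f$
$C{\left(I \right)} = -3$ ($C{\left(I \right)} = \left(-1\right) 3 = -3$)
$K{\left(r,c \right)} = c$ ($K{\left(r,c \right)} = 1 \left(\frac{-6 + 6}{-4} + c\right) = 1 \left(0 \left(- \frac{1}{4}\right) + c\right) = 1 \left(0 + c\right) = 1 c = c$)
$K{\left(C{\left(5 \right)},7 \right)} \left(-2606\right) = 7 \left(-2606\right) = -18242$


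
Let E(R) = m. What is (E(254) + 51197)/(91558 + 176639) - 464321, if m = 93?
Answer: -124529447947/268197 ≈ -4.6432e+5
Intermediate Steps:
E(R) = 93
(E(254) + 51197)/(91558 + 176639) - 464321 = (93 + 51197)/(91558 + 176639) - 464321 = 51290/268197 - 464321 = -124529447947/268197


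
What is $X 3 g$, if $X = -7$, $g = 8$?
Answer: $-168$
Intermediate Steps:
$X 3 g = \left(-7\right) 3 \cdot 8 = \left(-21\right) 8 = -168$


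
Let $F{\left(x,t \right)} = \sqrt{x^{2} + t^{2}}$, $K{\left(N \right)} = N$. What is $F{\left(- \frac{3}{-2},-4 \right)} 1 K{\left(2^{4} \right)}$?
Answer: $8 \sqrt{73} \approx 68.352$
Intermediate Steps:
$F{\left(x,t \right)} = \sqrt{t^{2} + x^{2}}$
$F{\left(- \frac{3}{-2},-4 \right)} 1 K{\left(2^{4} \right)} = \sqrt{\left(-4\right)^{2} + \left(- \frac{3}{-2}\right)^{2}} \cdot 1 \cdot 2^{4} = \sqrt{16 + \left(\left(-3\right) \left(- \frac{1}{2}\right)\right)^{2}} \cdot 1 \cdot 16 = \sqrt{16 + \left(\frac{3}{2}\right)^{2}} \cdot 1 \cdot 16 = \sqrt{16 + \frac{9}{4}} \cdot 1 \cdot 16 = \sqrt{\frac{73}{4}} \cdot 1 \cdot 16 = \frac{\sqrt{73}}{2} \cdot 1 \cdot 16 = \frac{\sqrt{73}}{2} \cdot 16 = 8 \sqrt{73}$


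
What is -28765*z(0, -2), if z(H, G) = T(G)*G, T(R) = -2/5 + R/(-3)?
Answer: 46024/3 ≈ 15341.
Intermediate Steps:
T(R) = -⅖ - R/3 (T(R) = -2*⅕ + R*(-⅓) = -⅖ - R/3)
z(H, G) = G*(-⅖ - G/3) (z(H, G) = (-⅖ - G/3)*G = G*(-⅖ - G/3))
-28765*z(0, -2) = -(-5753)*(-2)*(6 + 5*(-2))/3 = -(-5753)*(-2)*(6 - 10)/3 = -(-5753)*(-2)*(-4)/3 = -28765*(-8/15) = 46024/3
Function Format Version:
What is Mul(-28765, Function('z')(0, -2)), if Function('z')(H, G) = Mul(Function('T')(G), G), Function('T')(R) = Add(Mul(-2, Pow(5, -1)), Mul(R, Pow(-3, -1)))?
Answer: Rational(46024, 3) ≈ 15341.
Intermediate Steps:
Function('T')(R) = Add(Rational(-2, 5), Mul(Rational(-1, 3), R)) (Function('T')(R) = Add(Mul(-2, Rational(1, 5)), Mul(R, Rational(-1, 3))) = Add(Rational(-2, 5), Mul(Rational(-1, 3), R)))
Function('z')(H, G) = Mul(G, Add(Rational(-2, 5), Mul(Rational(-1, 3), G))) (Function('z')(H, G) = Mul(Add(Rational(-2, 5), Mul(Rational(-1, 3), G)), G) = Mul(G, Add(Rational(-2, 5), Mul(Rational(-1, 3), G))))
Mul(-28765, Function('z')(0, -2)) = Mul(-28765, Mul(Rational(-1, 15), -2, Add(6, Mul(5, -2)))) = Mul(-28765, Mul(Rational(-1, 15), -2, Add(6, -10))) = Mul(-28765, Mul(Rational(-1, 15), -2, -4)) = Mul(-28765, Rational(-8, 15)) = Rational(46024, 3)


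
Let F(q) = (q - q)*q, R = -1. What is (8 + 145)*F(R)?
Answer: 0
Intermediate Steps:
F(q) = 0 (F(q) = 0*q = 0)
(8 + 145)*F(R) = (8 + 145)*0 = 153*0 = 0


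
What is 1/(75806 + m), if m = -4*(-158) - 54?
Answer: 1/76384 ≈ 1.3092e-5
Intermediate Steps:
m = 578 (m = 632 - 54 = 578)
1/(75806 + m) = 1/(75806 + 578) = 1/76384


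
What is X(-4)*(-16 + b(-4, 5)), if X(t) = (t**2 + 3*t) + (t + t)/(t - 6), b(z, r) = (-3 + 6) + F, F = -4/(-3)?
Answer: -56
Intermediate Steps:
F = 4/3 (F = -4*(-1/3) = 4/3 ≈ 1.3333)
b(z, r) = 13/3 (b(z, r) = (-3 + 6) + 4/3 = 3 + 4/3 = 13/3)
X(t) = t**2 + 3*t + 2*t/(-6 + t) (X(t) = (t**2 + 3*t) + (2*t)/(-6 + t) = (t**2 + 3*t) + 2*t/(-6 + t) = t**2 + 3*t + 2*t/(-6 + t))
X(-4)*(-16 + b(-4, 5)) = (-4*(-16 + (-4)**2 - 3*(-4))/(-6 - 4))*(-16 + 13/3) = -4*(-16 + 16 + 12)/(-10)*(-35/3) = -4*(-1/10)*12*(-35/3) = (24/5)*(-35/3) = -56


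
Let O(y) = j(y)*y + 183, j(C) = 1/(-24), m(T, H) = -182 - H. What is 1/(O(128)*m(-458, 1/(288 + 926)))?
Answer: -3642/117765817 ≈ -3.0926e-5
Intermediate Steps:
j(C) = -1/24
O(y) = 183 - y/24 (O(y) = -y/24 + 183 = 183 - y/24)
1/(O(128)*m(-458, 1/(288 + 926))) = 1/((183 - 1/24*128)*(-182 - 1/(288 + 926))) = 1/((183 - 16/3)*(-182 - 1/1214)) = 1/((533/3)*(-182 - 1*1/1214)) = 3/(533*(-182 - 1/1214)) = 3/(533*(-220949/1214)) = (3/533)*(-1214/220949) = -3642/117765817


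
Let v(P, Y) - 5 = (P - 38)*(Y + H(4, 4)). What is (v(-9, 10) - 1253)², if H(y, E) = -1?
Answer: 2792241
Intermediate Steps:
v(P, Y) = 5 + (-1 + Y)*(-38 + P) (v(P, Y) = 5 + (P - 38)*(Y - 1) = 5 + (-38 + P)*(-1 + Y) = 5 + (-1 + Y)*(-38 + P))
(v(-9, 10) - 1253)² = ((43 - 1*(-9) - 38*10 - 9*10) - 1253)² = ((43 + 9 - 380 - 90) - 1253)² = (-418 - 1253)² = (-1671)² = 2792241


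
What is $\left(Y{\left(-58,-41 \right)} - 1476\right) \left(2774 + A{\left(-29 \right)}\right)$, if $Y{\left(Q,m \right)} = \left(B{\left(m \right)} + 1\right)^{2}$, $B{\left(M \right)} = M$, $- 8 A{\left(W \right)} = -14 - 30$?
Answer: $344658$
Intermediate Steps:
$A{\left(W \right)} = \frac{11}{2}$ ($A{\left(W \right)} = - \frac{-14 - 30}{8} = \left(- \frac{1}{8}\right) \left(-44\right) = \frac{11}{2}$)
$Y{\left(Q,m \right)} = \left(1 + m\right)^{2}$ ($Y{\left(Q,m \right)} = \left(m + 1\right)^{2} = \left(1 + m\right)^{2}$)
$\left(Y{\left(-58,-41 \right)} - 1476\right) \left(2774 + A{\left(-29 \right)}\right) = \left(\left(1 - 41\right)^{2} - 1476\right) \left(2774 + \frac{11}{2}\right) = \left(\left(-40\right)^{2} - 1476\right) \frac{5559}{2} = \left(1600 - 1476\right) \frac{5559}{2} = 124 \cdot \frac{5559}{2} = 344658$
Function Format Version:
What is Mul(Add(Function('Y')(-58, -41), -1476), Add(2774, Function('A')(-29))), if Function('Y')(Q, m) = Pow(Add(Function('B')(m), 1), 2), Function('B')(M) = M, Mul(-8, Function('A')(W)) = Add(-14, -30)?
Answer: 344658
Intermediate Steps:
Function('A')(W) = Rational(11, 2) (Function('A')(W) = Mul(Rational(-1, 8), Add(-14, -30)) = Mul(Rational(-1, 8), -44) = Rational(11, 2))
Function('Y')(Q, m) = Pow(Add(1, m), 2) (Function('Y')(Q, m) = Pow(Add(m, 1), 2) = Pow(Add(1, m), 2))
Mul(Add(Function('Y')(-58, -41), -1476), Add(2774, Function('A')(-29))) = Mul(Add(Pow(Add(1, -41), 2), -1476), Add(2774, Rational(11, 2))) = Mul(Add(Pow(-40, 2), -1476), Rational(5559, 2)) = Mul(Add(1600, -1476), Rational(5559, 2)) = Mul(124, Rational(5559, 2)) = 344658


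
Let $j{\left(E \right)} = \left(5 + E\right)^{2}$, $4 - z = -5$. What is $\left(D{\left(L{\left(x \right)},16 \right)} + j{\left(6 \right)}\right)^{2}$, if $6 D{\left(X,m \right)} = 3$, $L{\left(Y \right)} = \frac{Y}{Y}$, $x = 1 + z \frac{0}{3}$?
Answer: $\frac{59049}{4} \approx 14762.0$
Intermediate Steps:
$z = 9$ ($z = 4 - -5 = 4 + 5 = 9$)
$x = 1$ ($x = 1 + 9 \cdot \frac{0}{3} = 1 + 9 \cdot 0 \cdot \frac{1}{3} = 1 + 9 \cdot 0 = 1 + 0 = 1$)
$L{\left(Y \right)} = 1$
$D{\left(X,m \right)} = \frac{1}{2}$ ($D{\left(X,m \right)} = \frac{1}{6} \cdot 3 = \frac{1}{2}$)
$\left(D{\left(L{\left(x \right)},16 \right)} + j{\left(6 \right)}\right)^{2} = \left(\frac{1}{2} + \left(5 + 6\right)^{2}\right)^{2} = \left(\frac{1}{2} + 11^{2}\right)^{2} = \left(\frac{1}{2} + 121\right)^{2} = \left(\frac{243}{2}\right)^{2} = \frac{59049}{4}$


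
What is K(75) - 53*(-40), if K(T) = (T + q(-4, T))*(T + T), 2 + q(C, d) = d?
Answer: 24320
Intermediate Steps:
q(C, d) = -2 + d
K(T) = 2*T*(-2 + 2*T) (K(T) = (T + (-2 + T))*(T + T) = (-2 + 2*T)*(2*T) = 2*T*(-2 + 2*T))
K(75) - 53*(-40) = 4*75*(-1 + 75) - 53*(-40) = 4*75*74 + 2120 = 22200 + 2120 = 24320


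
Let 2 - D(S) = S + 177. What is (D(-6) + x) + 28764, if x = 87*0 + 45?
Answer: 28640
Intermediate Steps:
D(S) = -175 - S (D(S) = 2 - (S + 177) = 2 - (177 + S) = 2 + (-177 - S) = -175 - S)
x = 45 (x = 0 + 45 = 45)
(D(-6) + x) + 28764 = ((-175 - 1*(-6)) + 45) + 28764 = ((-175 + 6) + 45) + 28764 = (-169 + 45) + 28764 = -124 + 28764 = 28640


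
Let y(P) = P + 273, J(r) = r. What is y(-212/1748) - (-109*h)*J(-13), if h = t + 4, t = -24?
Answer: 12503828/437 ≈ 28613.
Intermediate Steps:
h = -20 (h = -24 + 4 = -20)
y(P) = 273 + P
y(-212/1748) - (-109*h)*J(-13) = (273 - 212/1748) - (-109*(-20))*(-13) = (273 - 212*1/1748) - 2180*(-13) = (273 - 53/437) - 1*(-28340) = 119248/437 + 28340 = 12503828/437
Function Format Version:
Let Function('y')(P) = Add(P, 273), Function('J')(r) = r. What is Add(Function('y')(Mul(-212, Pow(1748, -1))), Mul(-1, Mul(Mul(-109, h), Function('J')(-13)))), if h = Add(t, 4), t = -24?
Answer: Rational(12503828, 437) ≈ 28613.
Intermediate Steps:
h = -20 (h = Add(-24, 4) = -20)
Function('y')(P) = Add(273, P)
Add(Function('y')(Mul(-212, Pow(1748, -1))), Mul(-1, Mul(Mul(-109, h), Function('J')(-13)))) = Add(Add(273, Mul(-212, Pow(1748, -1))), Mul(-1, Mul(Mul(-109, -20), -13))) = Add(Add(273, Mul(-212, Rational(1, 1748))), Mul(-1, Mul(2180, -13))) = Add(Add(273, Rational(-53, 437)), Mul(-1, -28340)) = Add(Rational(119248, 437), 28340) = Rational(12503828, 437)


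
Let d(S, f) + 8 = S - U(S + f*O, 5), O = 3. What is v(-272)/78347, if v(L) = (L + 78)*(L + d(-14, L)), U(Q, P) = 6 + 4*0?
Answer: 58200/78347 ≈ 0.74285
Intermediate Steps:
U(Q, P) = 6 (U(Q, P) = 6 + 0 = 6)
d(S, f) = -14 + S (d(S, f) = -8 + (S - 1*6) = -8 + (S - 6) = -8 + (-6 + S) = -14 + S)
v(L) = (-28 + L)*(78 + L) (v(L) = (L + 78)*(L + (-14 - 14)) = (78 + L)*(L - 28) = (78 + L)*(-28 + L) = (-28 + L)*(78 + L))
v(-272)/78347 = (-2184 + (-272)² + 50*(-272))/78347 = (-2184 + 73984 - 13600)*(1/78347) = 58200*(1/78347) = 58200/78347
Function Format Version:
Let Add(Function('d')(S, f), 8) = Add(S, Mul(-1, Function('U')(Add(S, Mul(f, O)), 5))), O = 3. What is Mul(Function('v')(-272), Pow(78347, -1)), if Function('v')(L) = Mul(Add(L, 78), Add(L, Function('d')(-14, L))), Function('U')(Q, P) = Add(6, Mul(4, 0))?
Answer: Rational(58200, 78347) ≈ 0.74285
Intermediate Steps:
Function('U')(Q, P) = 6 (Function('U')(Q, P) = Add(6, 0) = 6)
Function('d')(S, f) = Add(-14, S) (Function('d')(S, f) = Add(-8, Add(S, Mul(-1, 6))) = Add(-8, Add(S, -6)) = Add(-8, Add(-6, S)) = Add(-14, S))
Function('v')(L) = Mul(Add(-28, L), Add(78, L)) (Function('v')(L) = Mul(Add(L, 78), Add(L, Add(-14, -14))) = Mul(Add(78, L), Add(L, -28)) = Mul(Add(78, L), Add(-28, L)) = Mul(Add(-28, L), Add(78, L)))
Mul(Function('v')(-272), Pow(78347, -1)) = Mul(Add(-2184, Pow(-272, 2), Mul(50, -272)), Pow(78347, -1)) = Mul(Add(-2184, 73984, -13600), Rational(1, 78347)) = Mul(58200, Rational(1, 78347)) = Rational(58200, 78347)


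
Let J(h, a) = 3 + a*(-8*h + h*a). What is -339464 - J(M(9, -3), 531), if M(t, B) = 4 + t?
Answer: -3949736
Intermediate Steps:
J(h, a) = 3 + a*(-8*h + a*h)
-339464 - J(M(9, -3), 531) = -339464 - (3 + (4 + 9)*531² - 8*531*(4 + 9)) = -339464 - (3 + 13*281961 - 8*531*13) = -339464 - (3 + 3665493 - 55224) = -339464 - 1*3610272 = -339464 - 3610272 = -3949736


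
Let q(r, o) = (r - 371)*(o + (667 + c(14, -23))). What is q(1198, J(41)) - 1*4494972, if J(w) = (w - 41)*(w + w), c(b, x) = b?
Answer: -3931785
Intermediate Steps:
J(w) = 2*w*(-41 + w) (J(w) = (-41 + w)*(2*w) = 2*w*(-41 + w))
q(r, o) = (-371 + r)*(681 + o) (q(r, o) = (r - 371)*(o + (667 + 14)) = (-371 + r)*(o + 681) = (-371 + r)*(681 + o))
q(1198, J(41)) - 1*4494972 = (-252651 - 742*41*(-41 + 41) + 681*1198 + (2*41*(-41 + 41))*1198) - 1*4494972 = (-252651 - 742*41*0 + 815838 + (2*41*0)*1198) - 4494972 = (-252651 - 371*0 + 815838 + 0*1198) - 4494972 = (-252651 + 0 + 815838 + 0) - 4494972 = 563187 - 4494972 = -3931785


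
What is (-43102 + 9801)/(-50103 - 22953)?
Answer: 33301/73056 ≈ 0.45583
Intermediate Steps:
(-43102 + 9801)/(-50103 - 22953) = -33301/(-73056) = -33301*(-1/73056) = 33301/73056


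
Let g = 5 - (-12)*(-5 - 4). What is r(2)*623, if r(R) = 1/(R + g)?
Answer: -623/101 ≈ -6.1683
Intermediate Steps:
g = -103 (g = 5 - (-12)*(-9) = 5 - 4*27 = 5 - 108 = -103)
r(R) = 1/(-103 + R) (r(R) = 1/(R - 103) = 1/(-103 + R))
r(2)*623 = 623/(-103 + 2) = 623/(-101) = -1/101*623 = -623/101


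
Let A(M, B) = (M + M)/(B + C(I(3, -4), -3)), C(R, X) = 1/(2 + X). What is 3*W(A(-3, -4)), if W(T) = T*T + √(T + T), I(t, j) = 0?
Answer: 108/25 + 6*√15/5 ≈ 8.9676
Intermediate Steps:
A(M, B) = 2*M/(-1 + B) (A(M, B) = (M + M)/(B + 1/(2 - 3)) = (2*M)/(B + 1/(-1)) = (2*M)/(B - 1) = (2*M)/(-1 + B) = 2*M/(-1 + B))
W(T) = T² + √2*√T (W(T) = T² + √(2*T) = T² + √2*√T)
3*W(A(-3, -4)) = 3*((2*(-3)/(-1 - 4))² + √2*√(2*(-3)/(-1 - 4))) = 3*((2*(-3)/(-5))² + √2*√(2*(-3)/(-5))) = 3*((2*(-3)*(-⅕))² + √2*√(2*(-3)*(-⅕))) = 3*((6/5)² + √2*√(6/5)) = 3*(36/25 + √2*(√30/5)) = 3*(36/25 + 2*√15/5) = 108/25 + 6*√15/5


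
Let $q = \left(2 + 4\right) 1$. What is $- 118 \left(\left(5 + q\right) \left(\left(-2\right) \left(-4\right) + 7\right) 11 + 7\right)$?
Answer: $-214996$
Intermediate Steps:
$q = 6$ ($q = 6 \cdot 1 = 6$)
$- 118 \left(\left(5 + q\right) \left(\left(-2\right) \left(-4\right) + 7\right) 11 + 7\right) = - 118 \left(\left(5 + 6\right) \left(\left(-2\right) \left(-4\right) + 7\right) 11 + 7\right) = - 118 \left(11 \left(8 + 7\right) 11 + 7\right) = - 118 \left(11 \cdot 15 \cdot 11 + 7\right) = - 118 \left(165 \cdot 11 + 7\right) = - 118 \left(1815 + 7\right) = \left(-118\right) 1822 = -214996$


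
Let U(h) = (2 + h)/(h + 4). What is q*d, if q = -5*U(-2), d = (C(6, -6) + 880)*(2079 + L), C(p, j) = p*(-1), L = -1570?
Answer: 0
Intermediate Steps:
C(p, j) = -p
U(h) = (2 + h)/(4 + h)
d = 444866 (d = (-1*6 + 880)*(2079 - 1570) = (-6 + 880)*509 = 874*509 = 444866)
q = 0 (q = -5*(2 - 2)/(4 - 2) = -5*0/2 = -5*0 = 0)
q*d = 0*444866 = 0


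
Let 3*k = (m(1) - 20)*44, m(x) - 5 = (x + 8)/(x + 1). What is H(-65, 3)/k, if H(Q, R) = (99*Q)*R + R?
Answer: 9651/77 ≈ 125.34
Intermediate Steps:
m(x) = 5 + (8 + x)/(1 + x) (m(x) = 5 + (x + 8)/(x + 1) = 5 + (8 + x)/(1 + x))
H(Q, R) = R + 99*Q*R (H(Q, R) = 99*Q*R + R = R + 99*Q*R)
k = -154 (k = (((13 + 6*1)/(1 + 1) - 20)*44)/3 = (((13 + 6)/2 - 20)*44)/3 = (((½)*19 - 20)*44)/3 = ((19/2 - 20)*44)/3 = (-21/2*44)/3 = (⅓)*(-462) = -154)
H(-65, 3)/k = (3*(1 + 99*(-65)))/(-154) = (3*(1 - 6435))*(-1/154) = (3*(-6434))*(-1/154) = -19302*(-1/154) = 9651/77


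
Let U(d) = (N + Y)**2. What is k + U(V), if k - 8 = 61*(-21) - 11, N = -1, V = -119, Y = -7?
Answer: -1220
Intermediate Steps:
k = -1284 (k = 8 + (61*(-21) - 11) = 8 + (-1281 - 11) = 8 - 1292 = -1284)
U(d) = 64 (U(d) = (-1 - 7)**2 = (-8)**2 = 64)
k + U(V) = -1284 + 64 = -1220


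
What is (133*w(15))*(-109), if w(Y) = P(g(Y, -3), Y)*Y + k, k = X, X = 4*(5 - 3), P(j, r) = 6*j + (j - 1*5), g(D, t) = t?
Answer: 5537854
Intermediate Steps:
P(j, r) = -5 + 7*j (P(j, r) = 6*j + (j - 5) = 6*j + (-5 + j) = -5 + 7*j)
X = 8 (X = 4*2 = 8)
k = 8
w(Y) = 8 - 26*Y (w(Y) = (-5 + 7*(-3))*Y + 8 = (-5 - 21)*Y + 8 = -26*Y + 8 = 8 - 26*Y)
(133*w(15))*(-109) = (133*(8 - 26*15))*(-109) = (133*(8 - 390))*(-109) = (133*(-382))*(-109) = -50806*(-109) = 5537854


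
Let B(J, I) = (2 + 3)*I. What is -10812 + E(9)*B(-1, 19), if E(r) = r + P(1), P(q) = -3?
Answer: -10242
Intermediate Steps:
E(r) = -3 + r (E(r) = r - 3 = -3 + r)
B(J, I) = 5*I
-10812 + E(9)*B(-1, 19) = -10812 + (-3 + 9)*(5*19) = -10812 + 6*95 = -10812 + 570 = -10242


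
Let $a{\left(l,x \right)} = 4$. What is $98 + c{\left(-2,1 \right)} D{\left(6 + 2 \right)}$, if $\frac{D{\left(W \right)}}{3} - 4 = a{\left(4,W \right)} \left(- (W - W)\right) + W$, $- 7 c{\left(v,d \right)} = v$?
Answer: $\frac{758}{7} \approx 108.29$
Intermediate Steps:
$c{\left(v,d \right)} = - \frac{v}{7}$
$D{\left(W \right)} = 12 + 3 W$ ($D{\left(W \right)} = 12 + 3 \left(4 \left(- (W - W)\right) + W\right) = 12 + 3 \left(4 \left(\left(-1\right) 0\right) + W\right) = 12 + 3 \left(4 \cdot 0 + W\right) = 12 + 3 \left(0 + W\right) = 12 + 3 W$)
$98 + c{\left(-2,1 \right)} D{\left(6 + 2 \right)} = 98 + \left(- \frac{1}{7}\right) \left(-2\right) \left(12 + 3 \left(6 + 2\right)\right) = 98 + \frac{2 \left(12 + 3 \cdot 8\right)}{7} = 98 + \frac{2 \left(12 + 24\right)}{7} = 98 + \frac{2}{7} \cdot 36 = 98 + \frac{72}{7} = \frac{758}{7}$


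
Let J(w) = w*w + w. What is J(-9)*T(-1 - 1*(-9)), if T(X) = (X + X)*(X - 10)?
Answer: -2304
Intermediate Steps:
T(X) = 2*X*(-10 + X) (T(X) = (2*X)*(-10 + X) = 2*X*(-10 + X))
J(w) = w + w² (J(w) = w² + w = w + w²)
J(-9)*T(-1 - 1*(-9)) = (-9*(1 - 9))*(2*(-1 - 1*(-9))*(-10 + (-1 - 1*(-9)))) = (-9*(-8))*(2*(-1 + 9)*(-10 + (-1 + 9))) = 72*(2*8*(-10 + 8)) = 72*(2*8*(-2)) = 72*(-32) = -2304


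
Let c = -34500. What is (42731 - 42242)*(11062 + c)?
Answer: -11461182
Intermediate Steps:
(42731 - 42242)*(11062 + c) = (42731 - 42242)*(11062 - 34500) = 489*(-23438) = -11461182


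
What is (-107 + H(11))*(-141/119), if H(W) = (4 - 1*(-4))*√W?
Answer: 15087/119 - 1128*√11/119 ≈ 95.343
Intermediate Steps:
H(W) = 8*√W (H(W) = (4 + 4)*√W = 8*√W)
(-107 + H(11))*(-141/119) = (-107 + 8*√11)*(-141/119) = 15087/119 - 1128*√11/119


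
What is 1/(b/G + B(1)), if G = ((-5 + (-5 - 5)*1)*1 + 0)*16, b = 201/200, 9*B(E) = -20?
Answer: -144000/320603 ≈ -0.44915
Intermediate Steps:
B(E) = -20/9 (B(E) = (⅑)*(-20) = -20/9)
b = 201/200 (b = 201*(1/200) = 201/200 ≈ 1.0050)
G = -240 (G = ((-5 - 10*1)*1 + 0)*16 = ((-5 - 10)*1 + 0)*16 = (-15*1 + 0)*16 = (-15 + 0)*16 = -15*16 = -240)
1/(b/G + B(1)) = 1/((201/200)/(-240) - 20/9) = 1/((201/200)*(-1/240) - 20/9) = 1/(-67/16000 - 20/9) = 1/(-320603/144000) = -144000/320603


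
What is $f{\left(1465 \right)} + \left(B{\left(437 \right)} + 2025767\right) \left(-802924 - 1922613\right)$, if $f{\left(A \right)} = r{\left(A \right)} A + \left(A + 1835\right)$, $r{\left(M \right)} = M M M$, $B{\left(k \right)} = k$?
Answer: $-916212217623$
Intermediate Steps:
$r{\left(M \right)} = M^{3}$ ($r{\left(M \right)} = M^{2} M = M^{3}$)
$f{\left(A \right)} = 1835 + A + A^{4}$ ($f{\left(A \right)} = A^{3} A + \left(A + 1835\right) = A^{4} + \left(1835 + A\right) = 1835 + A + A^{4}$)
$f{\left(1465 \right)} + \left(B{\left(437 \right)} + 2025767\right) \left(-802924 - 1922613\right) = \left(1835 + 1465 + 1465^{4}\right) + \left(437 + 2025767\right) \left(-802924 - 1922613\right) = \left(1835 + 1465 + 4606281750625\right) + 2026204 \left(-802924 - 1922613\right) = 4606281753925 + 2026204 \left(-802924 - 1922613\right) = 4606281753925 + 2026204 \left(-2725537\right) = 4606281753925 - 5522493971548 = -916212217623$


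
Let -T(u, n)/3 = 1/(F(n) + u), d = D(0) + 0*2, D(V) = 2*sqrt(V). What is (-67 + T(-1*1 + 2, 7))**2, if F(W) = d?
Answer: 4900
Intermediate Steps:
d = 0 (d = 2*sqrt(0) + 0*2 = 2*0 + 0 = 0 + 0 = 0)
F(W) = 0
T(u, n) = -3/u (T(u, n) = -3/(0 + u) = -3/u)
(-67 + T(-1*1 + 2, 7))**2 = (-67 - 3/(-1*1 + 2))**2 = (-67 - 3/(-1 + 2))**2 = (-67 - 3/1)**2 = (-67 - 3*1)**2 = (-67 - 3)**2 = (-70)**2 = 4900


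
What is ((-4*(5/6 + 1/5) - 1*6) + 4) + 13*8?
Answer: 1468/15 ≈ 97.867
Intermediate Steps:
((-4*(5/6 + 1/5) - 1*6) + 4) + 13*8 = ((-4*(5*(1/6) + 1*(1/5)) - 6) + 4) + 104 = ((-4*(5/6 + 1/5) - 6) + 4) + 104 = ((-4*31/30 - 6) + 4) + 104 = ((-62/15 - 6) + 4) + 104 = (-152/15 + 4) + 104 = -92/15 + 104 = 1468/15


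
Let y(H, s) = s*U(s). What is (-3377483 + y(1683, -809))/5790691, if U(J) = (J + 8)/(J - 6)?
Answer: -2753296654/4719413165 ≈ -0.58340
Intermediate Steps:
U(J) = (8 + J)/(-6 + J)
y(H, s) = s*(8 + s)/(-6 + s) (y(H, s) = s*((8 + s)/(-6 + s)) = s*(8 + s)/(-6 + s))
(-3377483 + y(1683, -809))/5790691 = (-3377483 - 809*(8 - 809)/(-6 - 809))/5790691 = (-3377483 - 809*(-801)/(-815))*(1/5790691) = (-3377483 - 809*(-1/815)*(-801))*(1/5790691) = (-3377483 - 648009/815)*(1/5790691) = -2753296654/815*1/5790691 = -2753296654/4719413165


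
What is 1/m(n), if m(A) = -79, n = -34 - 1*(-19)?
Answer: -1/79 ≈ -0.012658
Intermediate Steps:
n = -15 (n = -34 + 19 = -15)
1/m(n) = 1/(-79) = -1/79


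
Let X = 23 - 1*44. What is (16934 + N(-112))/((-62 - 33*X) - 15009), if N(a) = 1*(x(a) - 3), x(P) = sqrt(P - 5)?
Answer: -16931/14378 - 3*I*sqrt(13)/14378 ≈ -1.1776 - 0.00075231*I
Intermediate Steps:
x(P) = sqrt(-5 + P)
N(a) = -3 + sqrt(-5 + a) (N(a) = 1*(sqrt(-5 + a) - 3) = 1*(-3 + sqrt(-5 + a)) = -3 + sqrt(-5 + a))
X = -21 (X = 23 - 44 = -21)
(16934 + N(-112))/((-62 - 33*X) - 15009) = (16934 + (-3 + sqrt(-5 - 112)))/((-62 - 33*(-21)) - 15009) = (16934 + (-3 + sqrt(-117)))/((-62 + 693) - 15009) = (16934 + (-3 + 3*I*sqrt(13)))/(631 - 15009) = (16931 + 3*I*sqrt(13))/(-14378) = (16931 + 3*I*sqrt(13))*(-1/14378) = -16931/14378 - 3*I*sqrt(13)/14378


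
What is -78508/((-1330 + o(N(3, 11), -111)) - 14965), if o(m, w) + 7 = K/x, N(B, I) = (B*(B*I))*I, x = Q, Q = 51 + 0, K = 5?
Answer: 4003908/831397 ≈ 4.8159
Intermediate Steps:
Q = 51
x = 51
N(B, I) = B**2*I**2 (N(B, I) = (I*B**2)*I = B**2*I**2)
o(m, w) = -352/51 (o(m, w) = -7 + 5/51 = -352/51)
-78508/((-1330 + o(N(3, 11), -111)) - 14965) = -78508/((-1330 - 352/51) - 14965) = -78508/(-68182/51 - 14965) = -78508/(-831397/51) = -78508*(-51/831397) = 4003908/831397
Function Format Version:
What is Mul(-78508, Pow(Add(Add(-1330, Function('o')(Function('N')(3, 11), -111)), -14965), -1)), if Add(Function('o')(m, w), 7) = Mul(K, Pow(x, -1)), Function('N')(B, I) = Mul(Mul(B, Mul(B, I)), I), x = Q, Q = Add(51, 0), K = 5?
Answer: Rational(4003908, 831397) ≈ 4.8159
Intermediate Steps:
Q = 51
x = 51
Function('N')(B, I) = Mul(Pow(B, 2), Pow(I, 2)) (Function('N')(B, I) = Mul(Mul(I, Pow(B, 2)), I) = Mul(Pow(B, 2), Pow(I, 2)))
Function('o')(m, w) = Rational(-352, 51) (Function('o')(m, w) = Add(-7, Mul(5, Pow(51, -1))) = Add(-7, Mul(5, Rational(1, 51))) = Add(-7, Rational(5, 51)) = Rational(-352, 51))
Mul(-78508, Pow(Add(Add(-1330, Function('o')(Function('N')(3, 11), -111)), -14965), -1)) = Mul(-78508, Pow(Add(Add(-1330, Rational(-352, 51)), -14965), -1)) = Mul(-78508, Pow(Add(Rational(-68182, 51), -14965), -1)) = Mul(-78508, Pow(Rational(-831397, 51), -1)) = Mul(-78508, Rational(-51, 831397)) = Rational(4003908, 831397)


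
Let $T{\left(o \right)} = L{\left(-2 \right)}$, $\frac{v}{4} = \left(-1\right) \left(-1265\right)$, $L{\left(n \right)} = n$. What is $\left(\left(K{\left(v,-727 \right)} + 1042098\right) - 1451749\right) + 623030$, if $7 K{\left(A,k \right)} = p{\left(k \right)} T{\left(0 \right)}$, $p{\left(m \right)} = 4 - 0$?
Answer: $\frac{1493645}{7} \approx 2.1338 \cdot 10^{5}$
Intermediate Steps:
$v = 5060$ ($v = 4 \left(\left(-1\right) \left(-1265\right)\right) = 4 \cdot 1265 = 5060$)
$T{\left(o \right)} = -2$
$p{\left(m \right)} = 4$ ($p{\left(m \right)} = 4 + 0 = 4$)
$K{\left(A,k \right)} = - \frac{8}{7}$ ($K{\left(A,k \right)} = \frac{4 \left(-2\right)}{7} = \frac{1}{7} \left(-8\right) = - \frac{8}{7}$)
$\left(\left(K{\left(v,-727 \right)} + 1042098\right) - 1451749\right) + 623030 = \left(\left(- \frac{8}{7} + 1042098\right) - 1451749\right) + 623030 = \left(\frac{7294678}{7} - 1451749\right) + 623030 = - \frac{2867565}{7} + 623030 = \frac{1493645}{7}$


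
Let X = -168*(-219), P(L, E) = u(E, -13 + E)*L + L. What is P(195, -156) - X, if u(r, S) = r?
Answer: -67017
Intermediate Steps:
P(L, E) = L + E*L (P(L, E) = E*L + L = L + E*L)
X = 36792
P(195, -156) - X = 195*(1 - 156) - 1*36792 = 195*(-155) - 36792 = -30225 - 36792 = -67017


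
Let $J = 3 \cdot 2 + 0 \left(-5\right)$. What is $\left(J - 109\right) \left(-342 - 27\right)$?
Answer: $38007$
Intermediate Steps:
$J = 6$ ($J = 6 + 0 = 6$)
$\left(J - 109\right) \left(-342 - 27\right) = \left(6 - 109\right) \left(-342 - 27\right) = \left(-103\right) \left(-369\right) = 38007$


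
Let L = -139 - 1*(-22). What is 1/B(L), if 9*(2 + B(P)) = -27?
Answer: -⅕ ≈ -0.20000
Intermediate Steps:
L = -117 (L = -139 + 22 = -117)
B(P) = -5 (B(P) = -2 + (⅑)*(-27) = -2 - 3 = -5)
1/B(L) = 1/(-5) = -⅕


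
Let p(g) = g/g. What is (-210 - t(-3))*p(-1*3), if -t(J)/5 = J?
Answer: -225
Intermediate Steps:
p(g) = 1
t(J) = -5*J
(-210 - t(-3))*p(-1*3) = (-210 - (-5)*(-3))*1 = (-210 - 1*15)*1 = (-210 - 15)*1 = -225*1 = -225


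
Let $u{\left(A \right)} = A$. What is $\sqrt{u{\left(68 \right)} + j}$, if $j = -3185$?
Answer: $i \sqrt{3117} \approx 55.83 i$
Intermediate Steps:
$\sqrt{u{\left(68 \right)} + j} = \sqrt{68 - 3185} = \sqrt{-3117} = i \sqrt{3117}$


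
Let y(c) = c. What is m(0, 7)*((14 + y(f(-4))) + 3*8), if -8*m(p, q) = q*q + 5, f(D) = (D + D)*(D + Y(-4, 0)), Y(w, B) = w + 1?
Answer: -1269/2 ≈ -634.50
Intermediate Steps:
Y(w, B) = 1 + w
f(D) = 2*D*(-3 + D) (f(D) = (D + D)*(D + (1 - 4)) = (2*D)*(D - 3) = (2*D)*(-3 + D) = 2*D*(-3 + D))
m(p, q) = -5/8 - q²/8 (m(p, q) = -(q*q + 5)/8 = -(q² + 5)/8 = -(5 + q²)/8 = -5/8 - q²/8)
m(0, 7)*((14 + y(f(-4))) + 3*8) = (-5/8 - ⅛*7²)*((14 + 2*(-4)*(-3 - 4)) + 3*8) = (-5/8 - ⅛*49)*((14 + 2*(-4)*(-7)) + 24) = (-5/8 - 49/8)*((14 + 56) + 24) = -27*(70 + 24)/4 = -27/4*94 = -1269/2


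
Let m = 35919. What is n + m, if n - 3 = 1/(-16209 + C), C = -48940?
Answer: 2340282377/65149 ≈ 35922.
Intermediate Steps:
n = 195446/65149 (n = 3 + 1/(-16209 - 48940) = 3 + 1/(-65149) = 3 - 1/65149 = 195446/65149 ≈ 3.0000)
n + m = 195446/65149 + 35919 = 2340282377/65149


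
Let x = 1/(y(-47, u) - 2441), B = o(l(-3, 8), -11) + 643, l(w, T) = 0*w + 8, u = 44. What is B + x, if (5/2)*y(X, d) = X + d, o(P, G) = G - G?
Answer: 7851668/12211 ≈ 643.00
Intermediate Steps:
l(w, T) = 8 (l(w, T) = 0 + 8 = 8)
o(P, G) = 0
y(X, d) = 2*X/5 + 2*d/5 (y(X, d) = 2*(X + d)/5 = 2*X/5 + 2*d/5)
B = 643 (B = 0 + 643 = 643)
x = -5/12211 (x = 1/(((⅖)*(-47) + (⅖)*44) - 2441) = 1/((-94/5 + 88/5) - 2441) = 1/(-6/5 - 2441) = 1/(-12211/5) = -5/12211 ≈ -0.00040947)
B + x = 643 - 5/12211 = 7851668/12211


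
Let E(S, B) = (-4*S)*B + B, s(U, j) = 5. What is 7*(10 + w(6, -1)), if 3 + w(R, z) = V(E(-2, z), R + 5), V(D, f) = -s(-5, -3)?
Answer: 14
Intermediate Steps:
E(S, B) = B - 4*B*S (E(S, B) = -4*B*S + B = B - 4*B*S)
V(D, f) = -5 (V(D, f) = -1*5 = -5)
w(R, z) = -8 (w(R, z) = -3 - 5 = -8)
7*(10 + w(6, -1)) = 7*(10 - 8) = 7*2 = 14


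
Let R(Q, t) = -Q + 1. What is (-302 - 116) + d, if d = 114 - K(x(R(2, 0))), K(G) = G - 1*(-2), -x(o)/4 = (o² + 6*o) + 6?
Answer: -302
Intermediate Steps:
R(Q, t) = 1 - Q
x(o) = -24 - 24*o - 4*o² (x(o) = -4*((o² + 6*o) + 6) = -4*(6 + o² + 6*o) = -24 - 24*o - 4*o²)
K(G) = 2 + G (K(G) = G + 2 = 2 + G)
d = 116 (d = 114 - (2 + (-24 - 24*(1 - 1*2) - 4*(1 - 1*2)²)) = 114 - (2 + (-24 - 24*(1 - 2) - 4*(1 - 2)²)) = 114 - (2 + (-24 - 24*(-1) - 4*(-1)²)) = 114 - (2 + (-24 + 24 - 4*1)) = 114 - (2 + (-24 + 24 - 4)) = 114 - (2 - 4) = 114 - 1*(-2) = 114 + 2 = 116)
(-302 - 116) + d = (-302 - 116) + 116 = -418 + 116 = -302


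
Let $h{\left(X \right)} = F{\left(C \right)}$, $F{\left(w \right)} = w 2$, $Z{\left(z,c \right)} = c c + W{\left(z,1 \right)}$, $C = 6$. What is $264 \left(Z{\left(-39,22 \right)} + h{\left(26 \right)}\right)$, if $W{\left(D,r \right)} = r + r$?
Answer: $131472$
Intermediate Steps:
$W{\left(D,r \right)} = 2 r$
$Z{\left(z,c \right)} = 2 + c^{2}$ ($Z{\left(z,c \right)} = c c + 2 \cdot 1 = c^{2} + 2 = 2 + c^{2}$)
$F{\left(w \right)} = 2 w$
$h{\left(X \right)} = 12$ ($h{\left(X \right)} = 2 \cdot 6 = 12$)
$264 \left(Z{\left(-39,22 \right)} + h{\left(26 \right)}\right) = 264 \left(\left(2 + 22^{2}\right) + 12\right) = 264 \left(\left(2 + 484\right) + 12\right) = 264 \left(486 + 12\right) = 264 \cdot 498 = 131472$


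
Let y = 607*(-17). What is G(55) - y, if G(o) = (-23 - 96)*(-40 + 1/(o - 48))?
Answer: 15062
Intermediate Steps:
G(o) = 4760 - 119/(-48 + o) (G(o) = -119*(-40 + 1/(-48 + o)) = 4760 - 119/(-48 + o))
y = -10319
G(55) - y = 119*(-1921 + 40*55)/(-48 + 55) - 1*(-10319) = 119*(-1921 + 2200)/7 + 10319 = 119*(1/7)*279 + 10319 = 4743 + 10319 = 15062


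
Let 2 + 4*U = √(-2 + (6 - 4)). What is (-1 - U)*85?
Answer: -85/2 ≈ -42.500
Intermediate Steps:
U = -½ (U = -½ + √(-2 + (6 - 4))/4 = -½ + √(-2 + 2)/4 = -½ + √0/4 = -½ + (¼)*0 = -½ + 0 = -½ ≈ -0.50000)
(-1 - U)*85 = (-1 - 1*(-½))*85 = (-1 + ½)*85 = -½*85 = -85/2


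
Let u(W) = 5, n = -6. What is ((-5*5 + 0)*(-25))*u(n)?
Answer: 3125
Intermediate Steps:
((-5*5 + 0)*(-25))*u(n) = ((-5*5 + 0)*(-25))*5 = ((-25 + 0)*(-25))*5 = -25*(-25)*5 = 625*5 = 3125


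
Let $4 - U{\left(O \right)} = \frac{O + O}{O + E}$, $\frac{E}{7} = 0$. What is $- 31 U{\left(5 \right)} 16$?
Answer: $-992$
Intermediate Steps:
$E = 0$ ($E = 7 \cdot 0 = 0$)
$U{\left(O \right)} = 2$ ($U{\left(O \right)} = 4 - \frac{O + O}{O + 0} = 4 - \frac{2 O}{O} = 4 - 2 = 2$)
$- 31 U{\left(5 \right)} 16 = \left(-31\right) 2 \cdot 16 = \left(-62\right) 16 = -992$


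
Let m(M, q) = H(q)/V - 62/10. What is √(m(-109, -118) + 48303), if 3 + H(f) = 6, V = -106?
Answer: √13566563170/530 ≈ 219.77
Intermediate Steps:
H(f) = 3 (H(f) = -3 + 6 = 3)
m(M, q) = -3301/530 (m(M, q) = 3/(-106) - 62/10 = 3*(-1/106) - 62*⅒ = -3/106 - 31/5 = -3301/530)
√(m(-109, -118) + 48303) = √(-3301/530 + 48303) = √(25597289/530) = √13566563170/530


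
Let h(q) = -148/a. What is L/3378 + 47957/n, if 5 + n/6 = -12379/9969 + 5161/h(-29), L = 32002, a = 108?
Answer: 4938615712477/671475235674 ≈ 7.3549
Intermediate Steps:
h(q) = -37/27 (h(q) = -148/108 = -148*1/108 = -37/27)
n = -2782905062/122951 (n = -30 + 6*(-12379/9969 + 5161/(-37/27)) = -30 + 6*(-12379*1/9969 + 5161*(-27/37)) = -30 + 6*(-12379/9969 - 139347/37) = -30 + 6*(-1389608266/368853) = -30 - 2779216532/122951 = -2782905062/122951 ≈ -22634.)
L/3378 + 47957/n = 32002/3378 + 47957/(-2782905062/122951) = 32002*(1/3378) + 47957*(-122951/2782905062) = 16001/1689 - 842337301/397557866 = 4938615712477/671475235674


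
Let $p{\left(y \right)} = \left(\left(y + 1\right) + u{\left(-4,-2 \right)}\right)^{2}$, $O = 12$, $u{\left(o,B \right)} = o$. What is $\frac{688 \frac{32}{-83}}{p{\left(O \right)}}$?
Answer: $- \frac{22016}{6723} \approx -3.2747$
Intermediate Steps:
$p{\left(y \right)} = \left(-3 + y\right)^{2}$ ($p{\left(y \right)} = \left(\left(y + 1\right) - 4\right)^{2} = \left(\left(1 + y\right) - 4\right)^{2} = \left(-3 + y\right)^{2}$)
$\frac{688 \frac{32}{-83}}{p{\left(O \right)}} = \frac{688 \frac{32}{-83}}{\left(-3 + 12\right)^{2}} = \frac{688 \cdot 32 \left(- \frac{1}{83}\right)}{9^{2}} = \frac{688 \left(- \frac{32}{83}\right)}{81} = \left(- \frac{22016}{83}\right) \frac{1}{81} = - \frac{22016}{6723}$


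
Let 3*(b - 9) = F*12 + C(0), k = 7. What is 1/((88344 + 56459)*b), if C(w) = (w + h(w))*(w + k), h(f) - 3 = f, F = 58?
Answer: 1/35911144 ≈ 2.7847e-8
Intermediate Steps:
h(f) = 3 + f
C(w) = (3 + 2*w)*(7 + w) (C(w) = (w + (3 + w))*(w + 7) = (3 + 2*w)*(7 + w))
b = 248 (b = 9 + (58*12 + (21 + 2*0**2 + 17*0))/3 = 9 + (696 + (21 + 2*0 + 0))/3 = 9 + (696 + (21 + 0 + 0))/3 = 9 + (696 + 21)/3 = 9 + (1/3)*717 = 9 + 239 = 248)
1/((88344 + 56459)*b) = 1/((88344 + 56459)*248) = (1/248)/144803 = (1/144803)*(1/248) = 1/35911144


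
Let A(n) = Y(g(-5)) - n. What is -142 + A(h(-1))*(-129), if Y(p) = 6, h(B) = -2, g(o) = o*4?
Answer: -1174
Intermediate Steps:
g(o) = 4*o
A(n) = 6 - n
-142 + A(h(-1))*(-129) = -142 + (6 - 1*(-2))*(-129) = -142 + (6 + 2)*(-129) = -142 + 8*(-129) = -142 - 1032 = -1174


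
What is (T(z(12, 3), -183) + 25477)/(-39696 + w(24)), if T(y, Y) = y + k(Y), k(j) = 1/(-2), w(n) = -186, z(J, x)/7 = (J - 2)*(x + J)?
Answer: -53053/79764 ≈ -0.66512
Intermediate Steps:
z(J, x) = 7*(-2 + J)*(J + x) (z(J, x) = 7*((J - 2)*(x + J)) = 7*((-2 + J)*(J + x)) = 7*(-2 + J)*(J + x))
k(j) = -1/2
T(y, Y) = -1/2 + y (T(y, Y) = y - 1/2 = -1/2 + y)
(T(z(12, 3), -183) + 25477)/(-39696 + w(24)) = ((-1/2 + (-14*12 - 14*3 + 7*12**2 + 7*12*3)) + 25477)/(-39696 - 186) = ((-1/2 + (-168 - 42 + 7*144 + 252)) + 25477)/(-39882) = ((-1/2 + (-168 - 42 + 1008 + 252)) + 25477)*(-1/39882) = ((-1/2 + 1050) + 25477)*(-1/39882) = (2099/2 + 25477)*(-1/39882) = (53053/2)*(-1/39882) = -53053/79764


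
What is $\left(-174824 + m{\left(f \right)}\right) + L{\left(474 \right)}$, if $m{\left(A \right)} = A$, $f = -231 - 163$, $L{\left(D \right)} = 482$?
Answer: $-174736$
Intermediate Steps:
$f = -394$ ($f = -231 - 163 = -394$)
$\left(-174824 + m{\left(f \right)}\right) + L{\left(474 \right)} = \left(-174824 - 394\right) + 482 = -175218 + 482 = -174736$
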